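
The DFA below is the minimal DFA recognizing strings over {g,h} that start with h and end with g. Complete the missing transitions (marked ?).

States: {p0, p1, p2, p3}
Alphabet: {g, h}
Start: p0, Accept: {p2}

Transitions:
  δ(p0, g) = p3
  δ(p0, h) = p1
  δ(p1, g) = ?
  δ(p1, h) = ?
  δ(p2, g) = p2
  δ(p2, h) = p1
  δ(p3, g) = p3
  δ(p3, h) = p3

From the language and accept set, identify what each state tracks — p0: no input read; p1: started with h, last symbol h; p2: started with h, last symbol g; p3: started with g (dead).
Each missing δ(q, a) is the state matching the new tracked value after reading a.
δ(p1, g) = p2; δ(p1, h) = p1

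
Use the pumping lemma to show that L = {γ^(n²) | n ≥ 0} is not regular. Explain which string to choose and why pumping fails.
Assume L is regular with pumping length p. Idea: pumping adds a fixed amount, but gaps between consecutive squares grow.
Choose s = γ^(p²) (length p² ≥ p). By the pumping lemma, s = xyz with |xy| ≤ p, |y| > 0, so |y| = k with 1 ≤ k ≤ p. Then |xy²z| = p²+k. Since p² < p²+k ≤ p²+p < (p+1)², the length p²+k lies strictly between consecutive squares, so it is not a perfect square and xy²z ∉ L.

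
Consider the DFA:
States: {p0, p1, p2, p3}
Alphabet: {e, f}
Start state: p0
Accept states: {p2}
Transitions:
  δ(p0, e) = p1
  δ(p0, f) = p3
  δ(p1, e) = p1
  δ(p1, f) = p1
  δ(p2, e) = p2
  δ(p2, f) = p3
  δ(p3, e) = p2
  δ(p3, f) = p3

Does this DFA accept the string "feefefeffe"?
Processing string "feefefeffe":
  p0 --f--> p3
  p3 --e--> p2
  p2 --e--> p2
  p2 --f--> p3
  p3 --e--> p2
  p2 --f--> p3
  p3 --e--> p2
  p2 --f--> p3
  p3 --f--> p3
  p3 --e--> p2
Final state: p2
Accept states: {p2}
Yes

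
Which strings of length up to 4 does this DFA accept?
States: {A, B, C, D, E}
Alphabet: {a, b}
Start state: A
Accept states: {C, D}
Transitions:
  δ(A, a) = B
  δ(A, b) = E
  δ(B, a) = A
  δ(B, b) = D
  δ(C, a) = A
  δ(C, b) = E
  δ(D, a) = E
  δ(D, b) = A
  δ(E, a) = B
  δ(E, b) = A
ab, bab, aaab, bbab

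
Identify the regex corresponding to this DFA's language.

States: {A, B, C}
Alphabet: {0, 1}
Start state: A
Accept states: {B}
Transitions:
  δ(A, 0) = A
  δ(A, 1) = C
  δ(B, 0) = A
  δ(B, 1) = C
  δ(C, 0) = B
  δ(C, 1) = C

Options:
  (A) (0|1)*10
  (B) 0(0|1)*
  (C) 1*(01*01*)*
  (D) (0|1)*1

Check each option against the DFA on short strings; one disagreement eliminates an option:
  (A) (0|1)*10: agrees with the DFA on every string of length ≤ 6
  (B) 0(0|1)*: on '0' the DFA goes A → A and rejects (A ∉ Accept), but the regex matches it → eliminate
  (C) 1*(01*01*)*: on ε the DFA stays in A and rejects (A ∉ Accept), but the regex matches it → eliminate
  (D) (0|1)*1: on '1' the DFA goes A → C and rejects (C ∉ Accept), but the regex matches it → eliminate
Only (A) is consistent with the DFA.
(A) (0|1)*10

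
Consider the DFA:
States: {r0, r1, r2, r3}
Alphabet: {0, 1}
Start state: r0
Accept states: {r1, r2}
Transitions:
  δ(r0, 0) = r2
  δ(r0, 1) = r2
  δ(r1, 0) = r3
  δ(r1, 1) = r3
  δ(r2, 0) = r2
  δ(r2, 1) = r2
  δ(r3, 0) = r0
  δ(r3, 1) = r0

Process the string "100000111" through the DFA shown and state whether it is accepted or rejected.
Processing string "100000111":
  r0 --1--> r2
  r2 --0--> r2
  r2 --0--> r2
  r2 --0--> r2
  r2 --0--> r2
  r2 --0--> r2
  r2 --1--> r2
  r2 --1--> r2
  r2 --1--> r2
Final state: r2
Accept states: {r1, r2}
Yes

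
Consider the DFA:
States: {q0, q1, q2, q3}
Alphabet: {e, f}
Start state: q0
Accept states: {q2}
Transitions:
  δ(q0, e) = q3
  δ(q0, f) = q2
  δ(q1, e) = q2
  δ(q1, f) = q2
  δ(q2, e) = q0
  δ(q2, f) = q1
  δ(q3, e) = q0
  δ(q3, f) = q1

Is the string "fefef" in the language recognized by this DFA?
Processing string "fefef":
  q0 --f--> q2
  q2 --e--> q0
  q0 --f--> q2
  q2 --e--> q0
  q0 --f--> q2
Final state: q2
Accept states: {q2}
Yes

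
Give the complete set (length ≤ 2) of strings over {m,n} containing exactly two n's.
nn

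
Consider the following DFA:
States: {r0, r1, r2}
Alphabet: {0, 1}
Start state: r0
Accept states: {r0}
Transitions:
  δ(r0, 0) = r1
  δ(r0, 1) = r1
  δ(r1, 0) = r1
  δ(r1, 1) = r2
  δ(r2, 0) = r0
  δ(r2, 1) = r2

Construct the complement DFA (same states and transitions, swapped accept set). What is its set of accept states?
Complement accept states = All states \ Original accept states
= {r0, r1, r2} \ {r0}
{r1, r2}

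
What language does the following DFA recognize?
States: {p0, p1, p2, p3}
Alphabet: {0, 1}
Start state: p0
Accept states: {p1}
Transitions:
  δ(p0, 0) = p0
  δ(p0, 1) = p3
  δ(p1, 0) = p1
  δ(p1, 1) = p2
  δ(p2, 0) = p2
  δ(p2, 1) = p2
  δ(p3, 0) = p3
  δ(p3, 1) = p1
Testing a few strings:
  '0111' → reject
  '001' → reject
  '10' → reject
  '0' → reject
State roles: p0=zero 1's; p1=two 1's; p2=≥ three 1's (dead); p3=one 1
All binary strings containing exactly two 1's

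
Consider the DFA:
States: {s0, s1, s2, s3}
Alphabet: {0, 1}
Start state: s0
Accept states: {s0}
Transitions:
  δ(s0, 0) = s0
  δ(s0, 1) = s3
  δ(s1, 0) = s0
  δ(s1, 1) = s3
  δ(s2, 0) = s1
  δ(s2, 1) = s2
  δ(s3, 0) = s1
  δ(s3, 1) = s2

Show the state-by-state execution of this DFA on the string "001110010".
read '0': s0 → s0
  read '0': s0 → s0
  read '1': s0 → s3
  read '1': s3 → s2
  read '1': s2 → s2
  read '0': s2 → s1
  read '0': s1 → s0
  read '1': s0 → s3
  read '0': s3 → s1
s0 -> s0 -> s0 -> s3 -> s2 -> s2 -> s1 -> s0 -> s3 -> s1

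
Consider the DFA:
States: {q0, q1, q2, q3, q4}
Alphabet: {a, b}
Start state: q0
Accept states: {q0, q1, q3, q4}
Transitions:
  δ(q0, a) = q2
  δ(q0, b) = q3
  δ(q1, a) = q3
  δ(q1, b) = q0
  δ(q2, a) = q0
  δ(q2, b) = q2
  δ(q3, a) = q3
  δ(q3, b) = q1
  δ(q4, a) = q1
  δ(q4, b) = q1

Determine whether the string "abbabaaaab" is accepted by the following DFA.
Processing string "abbabaaaab":
  q0 --a--> q2
  q2 --b--> q2
  q2 --b--> q2
  q2 --a--> q0
  q0 --b--> q3
  q3 --a--> q3
  q3 --a--> q3
  q3 --a--> q3
  q3 --a--> q3
  q3 --b--> q1
Final state: q1
Accept states: {q0, q1, q3, q4}
Yes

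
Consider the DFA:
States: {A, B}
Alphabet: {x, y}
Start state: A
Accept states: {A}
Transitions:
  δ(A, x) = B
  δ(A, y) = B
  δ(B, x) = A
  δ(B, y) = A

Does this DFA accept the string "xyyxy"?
Processing string "xyyxy":
  A --x--> B
  B --y--> A
  A --y--> B
  B --x--> A
  A --y--> B
Final state: B
Accept states: {A}
No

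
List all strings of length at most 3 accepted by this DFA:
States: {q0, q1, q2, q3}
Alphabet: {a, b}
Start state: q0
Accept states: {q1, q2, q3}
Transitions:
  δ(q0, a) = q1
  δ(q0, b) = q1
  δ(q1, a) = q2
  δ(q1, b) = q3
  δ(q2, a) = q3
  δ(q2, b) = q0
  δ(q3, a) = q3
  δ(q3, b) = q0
a, b, aa, ab, ba, bb, aaa, aba, baa, bba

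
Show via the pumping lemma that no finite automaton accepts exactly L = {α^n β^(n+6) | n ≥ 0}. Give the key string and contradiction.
Assume L is regular with pumping length p. Idea: pumping the α-block breaks the fixed offset of 6.
Choose s = α^p β^(p+6) ∈ L. By the pumping lemma, s = xyz with |xy| ≤ p, |y| > 0, so y = α^k with k ≥ 1. Then xy²z = α^(p+k) β^(p+6). For this to be in L we would need p+6 = (p+k)+6, i.e. k = 0, contradicting k ≥ 1. So xy²z ∉ L.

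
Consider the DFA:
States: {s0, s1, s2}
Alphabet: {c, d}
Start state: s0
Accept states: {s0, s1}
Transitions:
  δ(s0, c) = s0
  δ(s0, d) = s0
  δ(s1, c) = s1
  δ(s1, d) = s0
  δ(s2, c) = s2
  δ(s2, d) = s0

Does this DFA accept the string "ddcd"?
Processing string "ddcd":
  s0 --d--> s0
  s0 --d--> s0
  s0 --c--> s0
  s0 --d--> s0
Final state: s0
Accept states: {s0, s1}
Yes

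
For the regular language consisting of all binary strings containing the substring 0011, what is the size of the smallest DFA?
By Myhill–Nerode, count the distinguishable equivalence classes: 5 classes — one per longest suffix of the input that is a prefix of '0011' (lengths 0 through 3), plus an absorbing 'already seen 0011' class.
5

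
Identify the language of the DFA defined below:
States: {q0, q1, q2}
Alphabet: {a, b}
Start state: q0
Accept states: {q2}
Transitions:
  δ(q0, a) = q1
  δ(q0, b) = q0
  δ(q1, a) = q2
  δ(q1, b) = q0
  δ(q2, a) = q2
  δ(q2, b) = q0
Testing a few strings:
  'b' → reject
  'ab' → reject
  'bba' → reject
  'a' → reject
State roles: q0=last symbol not a; q1=one trailing a; q2=two trailing a's
All strings over {a,b} ending with aa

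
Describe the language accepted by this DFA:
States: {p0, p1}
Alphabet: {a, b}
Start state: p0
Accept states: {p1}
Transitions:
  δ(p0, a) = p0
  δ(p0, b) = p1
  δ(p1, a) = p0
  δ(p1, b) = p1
Testing a few strings:
  'a' → reject
  'aa' → reject
  'aab' → accept
  'aba' → reject
State roles: p0=last symbol not b; p1=last symbol is b
All strings over {a,b} ending with b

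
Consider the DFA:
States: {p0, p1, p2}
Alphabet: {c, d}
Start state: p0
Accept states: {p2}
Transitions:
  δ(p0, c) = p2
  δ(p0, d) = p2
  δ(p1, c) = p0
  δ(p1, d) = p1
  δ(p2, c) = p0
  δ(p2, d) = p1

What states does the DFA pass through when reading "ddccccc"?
read 'd': p0 → p2
  read 'd': p2 → p1
  read 'c': p1 → p0
  read 'c': p0 → p2
  read 'c': p2 → p0
  read 'c': p0 → p2
  read 'c': p2 → p0
p0 -> p2 -> p1 -> p0 -> p2 -> p0 -> p2 -> p0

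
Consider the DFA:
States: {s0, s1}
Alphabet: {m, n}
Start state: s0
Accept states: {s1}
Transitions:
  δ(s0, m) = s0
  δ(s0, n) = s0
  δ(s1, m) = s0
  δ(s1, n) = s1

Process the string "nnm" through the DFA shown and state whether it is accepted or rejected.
Processing string "nnm":
  s0 --n--> s0
  s0 --n--> s0
  s0 --m--> s0
Final state: s0
Accept states: {s1}
No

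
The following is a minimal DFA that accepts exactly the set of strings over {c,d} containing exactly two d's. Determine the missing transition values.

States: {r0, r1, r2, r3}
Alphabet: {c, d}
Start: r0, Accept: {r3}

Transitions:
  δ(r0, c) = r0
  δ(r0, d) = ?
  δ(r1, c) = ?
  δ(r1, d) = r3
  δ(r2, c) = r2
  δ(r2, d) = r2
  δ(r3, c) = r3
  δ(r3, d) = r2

From the language and accept set, identify what each state tracks — r0: zero d's; r1: one d; r2: ≥ three d's (dead); r3: two d's.
Each missing δ(q, a) is the state matching the new tracked value after reading a.
δ(r0, d) = r1; δ(r1, c) = r1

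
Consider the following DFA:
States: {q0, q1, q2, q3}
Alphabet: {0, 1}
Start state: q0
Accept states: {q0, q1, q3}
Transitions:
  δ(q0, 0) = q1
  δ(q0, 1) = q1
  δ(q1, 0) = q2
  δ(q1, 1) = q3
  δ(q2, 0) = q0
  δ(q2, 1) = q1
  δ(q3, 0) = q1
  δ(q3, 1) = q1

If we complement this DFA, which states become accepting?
Complement accept states = All states \ Original accept states
= {q0, q1, q2, q3} \ {q0, q1, q3}
{q2}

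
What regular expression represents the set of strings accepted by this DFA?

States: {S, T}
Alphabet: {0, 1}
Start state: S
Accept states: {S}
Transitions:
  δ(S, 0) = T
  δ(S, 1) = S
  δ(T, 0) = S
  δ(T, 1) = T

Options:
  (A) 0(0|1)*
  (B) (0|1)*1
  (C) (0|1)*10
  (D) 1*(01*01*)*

Check each option against the DFA on short strings; one disagreement eliminates an option:
  (A) 0(0|1)*: on ε the DFA stays in S and accepts (S ∈ Accept), but the regex does not match it → eliminate
  (B) (0|1)*1: on ε the DFA stays in S and accepts (S ∈ Accept), but the regex does not match it → eliminate
  (C) (0|1)*10: on ε the DFA stays in S and accepts (S ∈ Accept), but the regex does not match it → eliminate
  (D) 1*(01*01*)*: agrees with the DFA on every string of length ≤ 6
Only (D) is consistent with the DFA.
(D) 1*(01*01*)*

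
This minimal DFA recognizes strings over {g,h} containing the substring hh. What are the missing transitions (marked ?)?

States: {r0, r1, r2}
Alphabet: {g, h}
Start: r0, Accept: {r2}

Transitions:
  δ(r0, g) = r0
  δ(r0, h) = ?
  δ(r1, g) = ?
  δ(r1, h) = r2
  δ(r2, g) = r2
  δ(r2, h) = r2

From the language and accept set, identify what each state tracks — r0: no progress toward hh; r1: one trailing h; r2: substring hh seen.
Each missing δ(q, a) is the state matching the new tracked value after reading a.
δ(r0, h) = r1; δ(r1, g) = r0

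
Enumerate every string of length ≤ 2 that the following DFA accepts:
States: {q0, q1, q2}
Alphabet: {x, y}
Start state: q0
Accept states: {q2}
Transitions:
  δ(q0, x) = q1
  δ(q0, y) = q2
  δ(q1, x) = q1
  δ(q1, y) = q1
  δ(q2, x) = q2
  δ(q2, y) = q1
y, yx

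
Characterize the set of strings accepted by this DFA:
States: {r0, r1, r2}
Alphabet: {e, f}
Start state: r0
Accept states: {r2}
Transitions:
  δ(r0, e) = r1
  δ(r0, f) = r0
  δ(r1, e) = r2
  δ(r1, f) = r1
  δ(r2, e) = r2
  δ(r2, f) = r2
Testing a few strings:
  'ff' → reject
  'ffee' → accept
  'ffef' → reject
  'f' → reject
State roles: r0=zero e's seen; r1=one e seen; r2=≥ two e's seen
All strings over {e,f} containing at least two e's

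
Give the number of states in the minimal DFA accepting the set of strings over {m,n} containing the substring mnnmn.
By Myhill–Nerode, count the distinguishable equivalence classes: 6 classes — one per longest suffix of the input that is a prefix of 'mnnmn' (lengths 0 through 4), plus an absorbing 'already seen mnnmn' class.
6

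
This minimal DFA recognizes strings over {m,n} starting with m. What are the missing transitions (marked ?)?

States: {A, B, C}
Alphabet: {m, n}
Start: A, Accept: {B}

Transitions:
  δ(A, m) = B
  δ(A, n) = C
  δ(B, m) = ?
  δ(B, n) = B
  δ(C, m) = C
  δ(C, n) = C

From the language and accept set, identify what each state tracks — A: no input read; B: started with m; C: started with n (dead).
Each missing δ(q, a) is the state matching the new tracked value after reading a.
δ(B, m) = B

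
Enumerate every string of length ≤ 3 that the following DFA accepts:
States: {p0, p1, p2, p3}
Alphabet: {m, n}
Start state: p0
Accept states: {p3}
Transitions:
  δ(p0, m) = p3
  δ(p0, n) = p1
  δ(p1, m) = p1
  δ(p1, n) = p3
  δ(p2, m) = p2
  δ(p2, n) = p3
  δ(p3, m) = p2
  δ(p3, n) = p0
m, nn, mmn, mnm, nmn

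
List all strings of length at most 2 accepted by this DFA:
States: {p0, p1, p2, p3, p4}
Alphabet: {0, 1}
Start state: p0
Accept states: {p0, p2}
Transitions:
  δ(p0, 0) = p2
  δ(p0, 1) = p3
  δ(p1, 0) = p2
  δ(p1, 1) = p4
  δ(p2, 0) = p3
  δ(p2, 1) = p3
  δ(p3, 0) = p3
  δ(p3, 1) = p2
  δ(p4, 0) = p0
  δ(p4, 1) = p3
ε, 0, 11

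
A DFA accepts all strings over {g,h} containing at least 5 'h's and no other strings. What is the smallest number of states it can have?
By Myhill–Nerode, count the distinguishable equivalence classes: 6 classes — having seen 0, 1, …, 4, or ≥5 copies of 'h'; any two classes i < j (j ≤ 5) are distinguished by the string h^(5−j), which takes class j to 5 copies (accepted) but leaves class i below 5 (rejected).
6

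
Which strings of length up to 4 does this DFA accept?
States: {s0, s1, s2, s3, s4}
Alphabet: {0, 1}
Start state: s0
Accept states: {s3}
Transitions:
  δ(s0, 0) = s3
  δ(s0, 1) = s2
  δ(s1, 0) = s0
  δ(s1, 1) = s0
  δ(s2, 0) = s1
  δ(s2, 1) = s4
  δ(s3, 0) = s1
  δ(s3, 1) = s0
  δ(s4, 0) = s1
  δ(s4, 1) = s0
0, 010, 0000, 0010, 1000, 1010, 1110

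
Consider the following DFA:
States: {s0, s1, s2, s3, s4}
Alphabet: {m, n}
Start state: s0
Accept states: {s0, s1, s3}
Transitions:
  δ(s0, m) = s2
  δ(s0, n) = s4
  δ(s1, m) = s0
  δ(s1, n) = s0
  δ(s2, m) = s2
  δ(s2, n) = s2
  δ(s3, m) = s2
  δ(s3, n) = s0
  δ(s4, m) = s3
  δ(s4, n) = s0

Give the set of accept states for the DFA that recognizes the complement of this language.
Complement accept states = All states \ Original accept states
= {s0, s1, s2, s3, s4} \ {s0, s1, s3}
{s2, s4}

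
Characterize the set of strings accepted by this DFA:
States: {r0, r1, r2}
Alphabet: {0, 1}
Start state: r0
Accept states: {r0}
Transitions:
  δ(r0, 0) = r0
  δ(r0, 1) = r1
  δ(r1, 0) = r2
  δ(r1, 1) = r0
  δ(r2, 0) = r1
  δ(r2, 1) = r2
Testing a few strings:
  '0' → accept
  '0000' → accept
  '0100' → reject
  '11' → accept
State roles: r0=value ≡ 0 (mod 3); r1=value ≡ 1 (mod 3); r2=value ≡ 2 (mod 3)
All binary strings representing a multiple of 3 (read in base 2; leading zeros allowed and ε counts as 0)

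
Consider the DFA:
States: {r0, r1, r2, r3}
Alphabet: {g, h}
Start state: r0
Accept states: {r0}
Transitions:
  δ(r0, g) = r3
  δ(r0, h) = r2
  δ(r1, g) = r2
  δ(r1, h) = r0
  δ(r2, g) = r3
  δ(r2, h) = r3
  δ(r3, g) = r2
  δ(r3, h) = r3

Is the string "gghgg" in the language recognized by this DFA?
Processing string "gghgg":
  r0 --g--> r3
  r3 --g--> r2
  r2 --h--> r3
  r3 --g--> r2
  r2 --g--> r3
Final state: r3
Accept states: {r0}
No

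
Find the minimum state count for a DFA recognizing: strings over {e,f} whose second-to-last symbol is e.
By Myhill–Nerode, count the distinguishable equivalence classes: 2^2 = 4 classes — the DFA must remember the last 2 symbols read; every pair of distinct length-2 suffixes is distinguishable by some continuation.
4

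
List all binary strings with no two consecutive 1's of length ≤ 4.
ε, 0, 1, 00, 01, 10, 000, 001, 010, 100, 101, 0000, 0001, 0010, 0100, 0101, 1000, 1001, 1010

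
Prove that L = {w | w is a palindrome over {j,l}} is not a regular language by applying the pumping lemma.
Assume L is regular with pumping length p. Idea: pumping the leading j-block breaks the symmetry.
Choose s = j^p l j^p (a palindrome of length 2p+1 ≥ p). By the pumping lemma, s = xyz with |xy| ≤ p, |y| > 0, so y = j^k with k > 0 (xy lies entirely in the first j^p). Then xy²z = j^(p+k) l j^p, which is not a palindrome since p+k ≠ p.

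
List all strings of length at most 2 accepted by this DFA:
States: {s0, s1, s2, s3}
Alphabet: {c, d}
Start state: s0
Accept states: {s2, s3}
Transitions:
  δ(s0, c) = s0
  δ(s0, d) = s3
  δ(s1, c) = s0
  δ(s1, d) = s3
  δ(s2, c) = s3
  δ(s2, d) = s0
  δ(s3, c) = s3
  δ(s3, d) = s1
d, cd, dc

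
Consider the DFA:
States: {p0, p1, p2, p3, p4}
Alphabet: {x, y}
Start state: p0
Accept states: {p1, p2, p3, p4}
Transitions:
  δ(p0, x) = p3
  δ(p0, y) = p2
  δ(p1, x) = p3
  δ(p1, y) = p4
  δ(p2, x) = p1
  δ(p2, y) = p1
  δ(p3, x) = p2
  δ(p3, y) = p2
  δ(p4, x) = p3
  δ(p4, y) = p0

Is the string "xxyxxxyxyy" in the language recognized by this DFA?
Processing string "xxyxxxyxyy":
  p0 --x--> p3
  p3 --x--> p2
  p2 --y--> p1
  p1 --x--> p3
  p3 --x--> p2
  p2 --x--> p1
  p1 --y--> p4
  p4 --x--> p3
  p3 --y--> p2
  p2 --y--> p1
Final state: p1
Accept states: {p1, p2, p3, p4}
Yes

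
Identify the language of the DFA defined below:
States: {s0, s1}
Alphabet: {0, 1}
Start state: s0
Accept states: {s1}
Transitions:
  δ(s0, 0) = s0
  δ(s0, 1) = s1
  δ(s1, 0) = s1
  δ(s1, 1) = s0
Testing a few strings:
  '1' → accept
  '01' → accept
  '0' → reject
  '10' → accept
State roles: s0=even number of 1's so far; s1=odd number of 1's so far
All binary strings with an odd number of 1's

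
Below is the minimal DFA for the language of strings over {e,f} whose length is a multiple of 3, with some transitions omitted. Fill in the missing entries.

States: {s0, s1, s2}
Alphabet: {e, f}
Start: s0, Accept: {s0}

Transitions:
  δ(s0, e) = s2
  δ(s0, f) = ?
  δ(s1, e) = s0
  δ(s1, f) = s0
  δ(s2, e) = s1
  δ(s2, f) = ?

From the language and accept set, identify what each state tracks — s0: length ≡ 0 (mod 3); s1: length ≡ 2 (mod 3); s2: length ≡ 1 (mod 3).
Each missing δ(q, a) is the state matching the new tracked value after reading a.
δ(s0, f) = s2; δ(s2, f) = s1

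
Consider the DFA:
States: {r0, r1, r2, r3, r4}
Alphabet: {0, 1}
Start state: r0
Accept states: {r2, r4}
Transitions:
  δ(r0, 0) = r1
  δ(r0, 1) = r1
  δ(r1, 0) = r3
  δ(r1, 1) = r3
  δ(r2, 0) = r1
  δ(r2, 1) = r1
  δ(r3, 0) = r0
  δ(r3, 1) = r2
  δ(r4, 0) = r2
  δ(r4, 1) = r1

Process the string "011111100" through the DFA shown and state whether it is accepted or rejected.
Processing string "011111100":
  r0 --0--> r1
  r1 --1--> r3
  r3 --1--> r2
  r2 --1--> r1
  r1 --1--> r3
  r3 --1--> r2
  r2 --1--> r1
  r1 --0--> r3
  r3 --0--> r0
Final state: r0
Accept states: {r2, r4}
No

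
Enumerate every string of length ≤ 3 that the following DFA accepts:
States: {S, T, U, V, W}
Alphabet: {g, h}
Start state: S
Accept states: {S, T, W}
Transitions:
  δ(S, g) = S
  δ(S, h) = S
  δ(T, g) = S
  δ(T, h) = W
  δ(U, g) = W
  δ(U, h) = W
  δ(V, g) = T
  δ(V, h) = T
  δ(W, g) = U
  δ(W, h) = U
ε, g, h, gg, gh, hg, hh, ggg, ggh, ghg, ghh, hgg, hgh, hhg, hhh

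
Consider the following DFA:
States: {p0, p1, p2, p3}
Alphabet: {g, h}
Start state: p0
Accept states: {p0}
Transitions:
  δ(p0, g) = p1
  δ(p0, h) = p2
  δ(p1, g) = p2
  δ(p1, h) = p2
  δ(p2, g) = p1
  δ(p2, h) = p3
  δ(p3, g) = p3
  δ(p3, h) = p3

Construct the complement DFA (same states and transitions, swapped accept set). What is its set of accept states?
Complement accept states = All states \ Original accept states
= {p0, p1, p2, p3} \ {p0}
{p1, p2, p3}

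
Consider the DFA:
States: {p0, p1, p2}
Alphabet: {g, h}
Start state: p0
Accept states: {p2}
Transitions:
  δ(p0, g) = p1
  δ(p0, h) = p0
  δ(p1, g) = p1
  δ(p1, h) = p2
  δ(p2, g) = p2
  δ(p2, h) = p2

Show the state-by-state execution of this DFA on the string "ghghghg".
read 'g': p0 → p1
  read 'h': p1 → p2
  read 'g': p2 → p2
  read 'h': p2 → p2
  read 'g': p2 → p2
  read 'h': p2 → p2
  read 'g': p2 → p2
p0 -> p1 -> p2 -> p2 -> p2 -> p2 -> p2 -> p2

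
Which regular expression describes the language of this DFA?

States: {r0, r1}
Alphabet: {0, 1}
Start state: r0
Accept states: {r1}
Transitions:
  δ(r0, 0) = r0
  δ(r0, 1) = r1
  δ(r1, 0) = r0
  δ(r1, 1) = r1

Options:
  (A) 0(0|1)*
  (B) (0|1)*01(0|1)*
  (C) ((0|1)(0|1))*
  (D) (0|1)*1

Check each option against the DFA on short strings; one disagreement eliminates an option:
  (A) 0(0|1)*: on '0' the DFA goes r0 → r0 and rejects (r0 ∉ Accept), but the regex matches it → eliminate
  (B) (0|1)*01(0|1)*: on '1' the DFA goes r0 → r1 and accepts (r1 ∈ Accept), but the regex does not match it → eliminate
  (C) ((0|1)(0|1))*: on ε the DFA stays in r0 and rejects (r0 ∉ Accept), but the regex matches it → eliminate
  (D) (0|1)*1: agrees with the DFA on every string of length ≤ 6
Only (D) is consistent with the DFA.
(D) (0|1)*1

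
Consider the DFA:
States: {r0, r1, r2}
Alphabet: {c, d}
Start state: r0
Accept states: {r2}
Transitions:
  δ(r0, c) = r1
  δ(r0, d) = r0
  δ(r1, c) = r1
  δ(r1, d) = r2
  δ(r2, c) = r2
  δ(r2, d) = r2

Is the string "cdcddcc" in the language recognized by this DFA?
Processing string "cdcddcc":
  r0 --c--> r1
  r1 --d--> r2
  r2 --c--> r2
  r2 --d--> r2
  r2 --d--> r2
  r2 --c--> r2
  r2 --c--> r2
Final state: r2
Accept states: {r2}
Yes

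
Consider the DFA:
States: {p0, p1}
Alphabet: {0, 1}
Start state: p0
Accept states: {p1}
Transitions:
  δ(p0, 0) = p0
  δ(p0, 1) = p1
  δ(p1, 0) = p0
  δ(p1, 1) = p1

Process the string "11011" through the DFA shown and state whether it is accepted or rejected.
Processing string "11011":
  p0 --1--> p1
  p1 --1--> p1
  p1 --0--> p0
  p0 --1--> p1
  p1 --1--> p1
Final state: p1
Accept states: {p1}
Yes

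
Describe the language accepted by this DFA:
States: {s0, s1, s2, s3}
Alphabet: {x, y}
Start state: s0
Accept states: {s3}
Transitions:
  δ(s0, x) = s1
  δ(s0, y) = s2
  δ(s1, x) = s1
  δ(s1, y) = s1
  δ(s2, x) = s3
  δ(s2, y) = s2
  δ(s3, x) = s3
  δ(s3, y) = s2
Testing a few strings:
  'yx' → accept
  'x' → reject
  'yyyy' → reject
  'xy' → reject
State roles: s0=no input read; s1=started with x (dead); s2=started with y, last symbol y; s3=started with y, last symbol x
All strings over {x,y} that start with y and end with x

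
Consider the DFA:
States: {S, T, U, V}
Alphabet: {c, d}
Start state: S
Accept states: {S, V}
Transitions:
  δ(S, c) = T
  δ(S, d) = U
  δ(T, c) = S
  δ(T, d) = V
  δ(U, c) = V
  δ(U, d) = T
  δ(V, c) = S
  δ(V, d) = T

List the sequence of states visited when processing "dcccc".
read 'd': S → U
  read 'c': U → V
  read 'c': V → S
  read 'c': S → T
  read 'c': T → S
S -> U -> V -> S -> T -> S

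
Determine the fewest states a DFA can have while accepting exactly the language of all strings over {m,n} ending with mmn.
By Myhill–Nerode, count the distinguishable equivalence classes: 4 classes — one per longest suffix of the input that is a prefix of 'mmn' (lengths 0 through 3); only the length-3 class is accepting.
4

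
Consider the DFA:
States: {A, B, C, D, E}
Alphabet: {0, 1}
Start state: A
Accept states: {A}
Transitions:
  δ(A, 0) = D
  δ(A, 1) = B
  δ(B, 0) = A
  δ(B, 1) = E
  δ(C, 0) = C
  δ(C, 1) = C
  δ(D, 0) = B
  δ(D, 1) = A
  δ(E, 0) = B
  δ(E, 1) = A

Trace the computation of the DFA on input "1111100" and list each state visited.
read '1': A → B
  read '1': B → E
  read '1': E → A
  read '1': A → B
  read '1': B → E
  read '0': E → B
  read '0': B → A
A -> B -> E -> A -> B -> E -> B -> A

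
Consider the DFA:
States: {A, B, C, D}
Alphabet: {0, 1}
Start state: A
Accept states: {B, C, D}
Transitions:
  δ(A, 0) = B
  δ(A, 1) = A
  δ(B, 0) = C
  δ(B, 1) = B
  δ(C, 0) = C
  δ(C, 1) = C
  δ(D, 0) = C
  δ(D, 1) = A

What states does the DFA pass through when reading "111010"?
read '1': A → A
  read '1': A → A
  read '1': A → A
  read '0': A → B
  read '1': B → B
  read '0': B → C
A -> A -> A -> A -> B -> B -> C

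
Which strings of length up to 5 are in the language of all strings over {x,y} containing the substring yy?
yy, xyy, yyx, yyy, xxyy, xyyx, xyyy, yxyy, yyxx, yyxy, yyyx, yyyy, xxxyy, xxyyx, xxyyy, xyxyy, xyyxx, xyyxy, xyyyx, xyyyy, yxxyy, yxyyx, yxyyy, yyxxx, yyxxy, yyxyx, yyxyy, yyyxx, yyyxy, yyyyx, yyyyy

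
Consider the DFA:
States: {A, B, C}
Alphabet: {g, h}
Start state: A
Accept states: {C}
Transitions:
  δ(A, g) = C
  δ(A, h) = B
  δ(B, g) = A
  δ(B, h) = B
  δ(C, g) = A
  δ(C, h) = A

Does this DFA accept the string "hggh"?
Processing string "hggh":
  A --h--> B
  B --g--> A
  A --g--> C
  C --h--> A
Final state: A
Accept states: {C}
No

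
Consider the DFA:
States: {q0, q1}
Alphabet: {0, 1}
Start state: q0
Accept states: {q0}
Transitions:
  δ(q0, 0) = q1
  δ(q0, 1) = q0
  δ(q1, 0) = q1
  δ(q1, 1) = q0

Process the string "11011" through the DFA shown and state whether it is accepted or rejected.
Processing string "11011":
  q0 --1--> q0
  q0 --1--> q0
  q0 --0--> q1
  q1 --1--> q0
  q0 --1--> q0
Final state: q0
Accept states: {q0}
Yes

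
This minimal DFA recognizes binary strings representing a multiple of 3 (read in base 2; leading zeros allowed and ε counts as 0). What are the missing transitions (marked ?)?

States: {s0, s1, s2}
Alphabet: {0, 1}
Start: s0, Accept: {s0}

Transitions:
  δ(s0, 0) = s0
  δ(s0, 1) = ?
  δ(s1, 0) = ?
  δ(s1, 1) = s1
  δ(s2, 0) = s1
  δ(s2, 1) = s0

From the language and accept set, identify what each state tracks — s0: value ≡ 0 (mod 3); s1: value ≡ 2 (mod 3); s2: value ≡ 1 (mod 3).
Each missing δ(q, a) is the state matching the new tracked value after reading a.
δ(s0, 1) = s2; δ(s1, 0) = s2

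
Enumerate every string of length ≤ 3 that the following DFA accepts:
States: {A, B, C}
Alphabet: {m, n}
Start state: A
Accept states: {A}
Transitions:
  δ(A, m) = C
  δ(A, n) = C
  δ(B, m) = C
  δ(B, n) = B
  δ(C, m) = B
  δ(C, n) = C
ε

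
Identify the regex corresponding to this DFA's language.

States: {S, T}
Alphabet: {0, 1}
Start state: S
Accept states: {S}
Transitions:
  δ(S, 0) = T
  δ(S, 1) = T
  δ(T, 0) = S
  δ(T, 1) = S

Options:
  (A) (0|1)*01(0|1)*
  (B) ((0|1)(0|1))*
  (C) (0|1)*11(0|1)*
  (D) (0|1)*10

Check each option against the DFA on short strings; one disagreement eliminates an option:
  (A) (0|1)*01(0|1)*: on ε the DFA stays in S and accepts (S ∈ Accept), but the regex does not match it → eliminate
  (B) ((0|1)(0|1))*: agrees with the DFA on every string of length ≤ 6
  (C) (0|1)*11(0|1)*: on ε the DFA stays in S and accepts (S ∈ Accept), but the regex does not match it → eliminate
  (D) (0|1)*10: on ε the DFA stays in S and accepts (S ∈ Accept), but the regex does not match it → eliminate
Only (B) is consistent with the DFA.
(B) ((0|1)(0|1))*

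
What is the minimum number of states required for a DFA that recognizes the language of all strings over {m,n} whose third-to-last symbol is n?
By Myhill–Nerode, count the distinguishable equivalence classes: 2^3 = 8 classes — the DFA must remember the last 3 symbols read; every pair of distinct length-3 suffixes is distinguishable by some continuation.
8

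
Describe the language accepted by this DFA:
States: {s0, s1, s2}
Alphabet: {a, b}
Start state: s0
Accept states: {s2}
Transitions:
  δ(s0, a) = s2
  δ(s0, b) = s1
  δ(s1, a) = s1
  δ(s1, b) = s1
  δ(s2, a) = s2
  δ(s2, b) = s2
Testing a few strings:
  'b' → reject
  'a' → accept
  'abb' → accept
  'aab' → accept
State roles: s0=no input read; s1=started with b (dead); s2=started with a
All strings over {a,b} starting with a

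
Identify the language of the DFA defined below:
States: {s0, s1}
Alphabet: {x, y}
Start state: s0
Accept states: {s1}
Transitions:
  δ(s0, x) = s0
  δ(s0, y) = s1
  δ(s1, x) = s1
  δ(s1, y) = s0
Testing a few strings:
  'y' → accept
  'yyx' → reject
  'x' → reject
  'xxy' → accept
State roles: s0=even number of y's so far; s1=odd number of y's so far
All strings over {x,y} with an odd number of y's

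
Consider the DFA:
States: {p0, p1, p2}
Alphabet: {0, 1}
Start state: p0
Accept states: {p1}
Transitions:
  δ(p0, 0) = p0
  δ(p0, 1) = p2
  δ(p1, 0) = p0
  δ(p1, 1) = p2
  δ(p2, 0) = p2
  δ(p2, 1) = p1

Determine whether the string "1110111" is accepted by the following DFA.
Processing string "1110111":
  p0 --1--> p2
  p2 --1--> p1
  p1 --1--> p2
  p2 --0--> p2
  p2 --1--> p1
  p1 --1--> p2
  p2 --1--> p1
Final state: p1
Accept states: {p1}
Yes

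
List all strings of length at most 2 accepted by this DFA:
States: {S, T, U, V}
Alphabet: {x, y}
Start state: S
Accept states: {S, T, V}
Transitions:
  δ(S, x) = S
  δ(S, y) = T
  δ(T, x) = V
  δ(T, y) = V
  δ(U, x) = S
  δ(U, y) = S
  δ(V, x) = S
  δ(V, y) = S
ε, x, y, xx, xy, yx, yy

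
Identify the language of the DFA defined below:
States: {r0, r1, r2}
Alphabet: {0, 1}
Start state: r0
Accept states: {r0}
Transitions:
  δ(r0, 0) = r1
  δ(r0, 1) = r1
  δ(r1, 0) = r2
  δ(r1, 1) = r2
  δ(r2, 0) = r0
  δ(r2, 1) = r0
Testing a few strings:
  '100' → accept
  '1000' → reject
  '000' → accept
  '00' → reject
State roles: r0=length ≡ 0 (mod 3); r1=length ≡ 1 (mod 3); r2=length ≡ 2 (mod 3)
All binary strings whose length is a multiple of 3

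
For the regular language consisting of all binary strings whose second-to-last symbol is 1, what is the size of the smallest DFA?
By Myhill–Nerode, count the distinguishable equivalence classes: 2^2 = 4 classes — the DFA must remember the last 2 symbols read; every pair of distinct length-2 suffixes is distinguishable by some continuation.
4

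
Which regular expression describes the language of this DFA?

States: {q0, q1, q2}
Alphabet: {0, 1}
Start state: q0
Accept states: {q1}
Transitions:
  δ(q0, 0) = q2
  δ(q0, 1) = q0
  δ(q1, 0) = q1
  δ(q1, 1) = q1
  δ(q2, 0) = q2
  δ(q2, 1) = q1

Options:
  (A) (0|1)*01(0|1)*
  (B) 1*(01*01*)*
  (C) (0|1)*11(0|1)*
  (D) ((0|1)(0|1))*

Check each option against the DFA on short strings; one disagreement eliminates an option:
  (A) (0|1)*01(0|1)*: agrees with the DFA on every string of length ≤ 6
  (B) 1*(01*01*)*: on ε the DFA stays in q0 and rejects (q0 ∉ Accept), but the regex matches it → eliminate
  (C) (0|1)*11(0|1)*: on '01' the DFA goes q0 → q2 → q1 and accepts (q1 ∈ Accept), but the regex does not match it → eliminate
  (D) ((0|1)(0|1))*: on ε the DFA stays in q0 and rejects (q0 ∉ Accept), but the regex matches it → eliminate
Only (A) is consistent with the DFA.
(A) (0|1)*01(0|1)*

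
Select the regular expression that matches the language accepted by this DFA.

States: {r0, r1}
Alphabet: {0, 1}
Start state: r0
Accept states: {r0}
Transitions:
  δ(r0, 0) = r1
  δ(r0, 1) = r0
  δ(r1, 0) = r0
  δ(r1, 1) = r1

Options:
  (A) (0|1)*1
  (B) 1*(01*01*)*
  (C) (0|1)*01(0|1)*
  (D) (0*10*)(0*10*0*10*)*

Check each option against the DFA on short strings; one disagreement eliminates an option:
  (A) (0|1)*1: on ε the DFA stays in r0 and accepts (r0 ∈ Accept), but the regex does not match it → eliminate
  (B) 1*(01*01*)*: agrees with the DFA on every string of length ≤ 6
  (C) (0|1)*01(0|1)*: on ε the DFA stays in r0 and accepts (r0 ∈ Accept), but the regex does not match it → eliminate
  (D) (0*10*)(0*10*0*10*)*: on ε the DFA stays in r0 and accepts (r0 ∈ Accept), but the regex does not match it → eliminate
Only (B) is consistent with the DFA.
(B) 1*(01*01*)*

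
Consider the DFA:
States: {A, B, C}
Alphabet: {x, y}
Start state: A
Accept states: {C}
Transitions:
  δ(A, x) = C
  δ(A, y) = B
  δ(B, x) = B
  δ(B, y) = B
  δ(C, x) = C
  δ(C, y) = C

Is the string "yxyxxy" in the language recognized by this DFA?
Processing string "yxyxxy":
  A --y--> B
  B --x--> B
  B --y--> B
  B --x--> B
  B --x--> B
  B --y--> B
Final state: B
Accept states: {C}
No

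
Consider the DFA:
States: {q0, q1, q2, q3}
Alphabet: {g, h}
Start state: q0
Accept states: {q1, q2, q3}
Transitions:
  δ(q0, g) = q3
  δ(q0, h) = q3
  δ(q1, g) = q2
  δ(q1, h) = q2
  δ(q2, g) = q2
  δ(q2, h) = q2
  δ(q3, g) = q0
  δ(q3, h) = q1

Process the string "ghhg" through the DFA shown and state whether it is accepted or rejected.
Processing string "ghhg":
  q0 --g--> q3
  q3 --h--> q1
  q1 --h--> q2
  q2 --g--> q2
Final state: q2
Accept states: {q1, q2, q3}
Yes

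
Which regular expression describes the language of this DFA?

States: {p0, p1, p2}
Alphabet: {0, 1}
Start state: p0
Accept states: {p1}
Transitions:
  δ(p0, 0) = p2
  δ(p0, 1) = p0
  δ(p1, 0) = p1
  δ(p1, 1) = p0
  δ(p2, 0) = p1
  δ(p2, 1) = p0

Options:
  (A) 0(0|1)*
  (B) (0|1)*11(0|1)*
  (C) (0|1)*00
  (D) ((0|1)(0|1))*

Check each option against the DFA on short strings; one disagreement eliminates an option:
  (A) 0(0|1)*: on '0' the DFA goes p0 → p2 and rejects (p2 ∉ Accept), but the regex matches it → eliminate
  (B) (0|1)*11(0|1)*: on '00' the DFA goes p0 → p2 → p1 and accepts (p1 ∈ Accept), but the regex does not match it → eliminate
  (C) (0|1)*00: agrees with the DFA on every string of length ≤ 6
  (D) ((0|1)(0|1))*: on ε the DFA stays in p0 and rejects (p0 ∉ Accept), but the regex matches it → eliminate
Only (C) is consistent with the DFA.
(C) (0|1)*00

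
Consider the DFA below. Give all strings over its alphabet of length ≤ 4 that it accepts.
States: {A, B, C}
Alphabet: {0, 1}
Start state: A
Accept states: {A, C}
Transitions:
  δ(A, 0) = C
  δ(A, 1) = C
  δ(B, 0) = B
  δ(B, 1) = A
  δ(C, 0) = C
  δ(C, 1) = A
ε, 0, 1, 00, 01, 10, 11, 000, 001, 010, 011, 100, 101, 110, 111, 0000, 0001, 0010, 0011, 0100, 0101, 0110, 0111, 1000, 1001, 1010, 1011, 1100, 1101, 1110, 1111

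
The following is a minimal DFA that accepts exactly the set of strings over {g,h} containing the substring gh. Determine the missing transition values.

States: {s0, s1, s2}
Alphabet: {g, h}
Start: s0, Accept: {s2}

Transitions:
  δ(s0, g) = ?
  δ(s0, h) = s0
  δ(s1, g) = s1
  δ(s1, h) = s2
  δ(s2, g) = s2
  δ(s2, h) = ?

From the language and accept set, identify what each state tracks — s0: no g seen yet; s1: seen a g, waiting for h; s2: substring gh seen.
Each missing δ(q, a) is the state matching the new tracked value after reading a.
δ(s0, g) = s1; δ(s2, h) = s2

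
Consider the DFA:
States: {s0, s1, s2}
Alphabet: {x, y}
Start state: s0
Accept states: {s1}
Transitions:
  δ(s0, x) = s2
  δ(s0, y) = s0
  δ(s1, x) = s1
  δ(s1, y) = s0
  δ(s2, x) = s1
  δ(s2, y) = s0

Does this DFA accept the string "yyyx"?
Processing string "yyyx":
  s0 --y--> s0
  s0 --y--> s0
  s0 --y--> s0
  s0 --x--> s2
Final state: s2
Accept states: {s1}
No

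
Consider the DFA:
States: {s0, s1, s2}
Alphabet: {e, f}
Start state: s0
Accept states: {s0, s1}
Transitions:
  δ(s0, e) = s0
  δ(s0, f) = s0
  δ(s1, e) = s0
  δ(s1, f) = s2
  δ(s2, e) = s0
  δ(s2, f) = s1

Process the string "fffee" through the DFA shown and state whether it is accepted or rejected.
Processing string "fffee":
  s0 --f--> s0
  s0 --f--> s0
  s0 --f--> s0
  s0 --e--> s0
  s0 --e--> s0
Final state: s0
Accept states: {s0, s1}
Yes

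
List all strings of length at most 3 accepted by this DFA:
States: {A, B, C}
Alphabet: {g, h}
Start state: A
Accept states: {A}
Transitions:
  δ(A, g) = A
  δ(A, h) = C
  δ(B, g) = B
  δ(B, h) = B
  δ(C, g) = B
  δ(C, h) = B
ε, g, gg, ggg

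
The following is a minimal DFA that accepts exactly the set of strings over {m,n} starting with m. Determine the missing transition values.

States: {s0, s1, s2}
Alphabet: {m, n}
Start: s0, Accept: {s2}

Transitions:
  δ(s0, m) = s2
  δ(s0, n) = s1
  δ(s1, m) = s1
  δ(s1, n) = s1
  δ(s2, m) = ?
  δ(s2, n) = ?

From the language and accept set, identify what each state tracks — s0: no input read; s1: started with n (dead); s2: started with m.
Each missing δ(q, a) is the state matching the new tracked value after reading a.
δ(s2, m) = s2; δ(s2, n) = s2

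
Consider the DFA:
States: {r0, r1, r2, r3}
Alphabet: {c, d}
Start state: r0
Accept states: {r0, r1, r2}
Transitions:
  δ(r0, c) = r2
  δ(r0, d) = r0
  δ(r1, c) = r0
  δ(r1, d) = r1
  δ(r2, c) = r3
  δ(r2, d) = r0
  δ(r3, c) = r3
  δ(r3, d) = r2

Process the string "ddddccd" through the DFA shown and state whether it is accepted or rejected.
Processing string "ddddccd":
  r0 --d--> r0
  r0 --d--> r0
  r0 --d--> r0
  r0 --d--> r0
  r0 --c--> r2
  r2 --c--> r3
  r3 --d--> r2
Final state: r2
Accept states: {r0, r1, r2}
Yes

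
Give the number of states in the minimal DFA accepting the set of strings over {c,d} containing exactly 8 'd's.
By Myhill–Nerode, count the distinguishable equivalence classes: 10 classes — having seen 0, 1, …, 8, or >8 copies of 'd'; the count-8 class is the only accepting one and >8 is dead.
10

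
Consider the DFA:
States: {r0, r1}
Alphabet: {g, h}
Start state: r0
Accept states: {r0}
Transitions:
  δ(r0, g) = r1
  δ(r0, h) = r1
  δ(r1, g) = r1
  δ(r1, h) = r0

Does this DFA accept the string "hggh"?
Processing string "hggh":
  r0 --h--> r1
  r1 --g--> r1
  r1 --g--> r1
  r1 --h--> r0
Final state: r0
Accept states: {r0}
Yes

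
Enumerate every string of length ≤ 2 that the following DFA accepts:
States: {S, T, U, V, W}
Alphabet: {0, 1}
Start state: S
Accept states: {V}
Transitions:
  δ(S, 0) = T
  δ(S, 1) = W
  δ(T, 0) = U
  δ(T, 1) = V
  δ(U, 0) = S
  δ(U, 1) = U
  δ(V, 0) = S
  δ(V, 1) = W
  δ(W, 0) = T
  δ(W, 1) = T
01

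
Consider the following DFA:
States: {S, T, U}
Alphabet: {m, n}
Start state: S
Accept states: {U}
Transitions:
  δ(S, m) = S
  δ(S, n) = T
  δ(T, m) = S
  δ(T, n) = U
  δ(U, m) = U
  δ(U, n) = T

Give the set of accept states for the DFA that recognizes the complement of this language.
Complement accept states = All states \ Original accept states
= {S, T, U} \ {U}
{S, T}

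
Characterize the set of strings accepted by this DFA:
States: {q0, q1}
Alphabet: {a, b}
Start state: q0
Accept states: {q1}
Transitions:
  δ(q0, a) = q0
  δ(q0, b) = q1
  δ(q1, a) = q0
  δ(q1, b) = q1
Testing a few strings:
  'bb' → accept
  'ab' → accept
  'aaa' → reject
  'aab' → accept
State roles: q0=last symbol not b; q1=last symbol is b
All strings over {a,b} ending with b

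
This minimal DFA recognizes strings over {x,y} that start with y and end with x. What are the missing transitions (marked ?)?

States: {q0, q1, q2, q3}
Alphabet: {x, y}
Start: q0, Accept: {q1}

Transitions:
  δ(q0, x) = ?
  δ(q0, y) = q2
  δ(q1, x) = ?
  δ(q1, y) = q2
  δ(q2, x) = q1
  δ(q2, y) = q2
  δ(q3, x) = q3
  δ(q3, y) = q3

From the language and accept set, identify what each state tracks — q0: no input read; q1: started with y, last symbol x; q2: started with y, last symbol y; q3: started with x (dead).
Each missing δ(q, a) is the state matching the new tracked value after reading a.
δ(q0, x) = q3; δ(q1, x) = q1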